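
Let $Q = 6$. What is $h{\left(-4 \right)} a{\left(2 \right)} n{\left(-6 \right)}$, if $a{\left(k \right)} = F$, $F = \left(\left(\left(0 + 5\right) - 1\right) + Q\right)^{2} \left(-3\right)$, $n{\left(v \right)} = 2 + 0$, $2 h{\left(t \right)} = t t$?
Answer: $-4800$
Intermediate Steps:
$h{\left(t \right)} = \frac{t^{2}}{2}$ ($h{\left(t \right)} = \frac{t t}{2} = \frac{t^{2}}{2}$)
$n{\left(v \right)} = 2$
$F = -300$ ($F = \left(\left(\left(0 + 5\right) - 1\right) + 6\right)^{2} \left(-3\right) = \left(\left(5 - 1\right) + 6\right)^{2} \left(-3\right) = \left(4 + 6\right)^{2} \left(-3\right) = 10^{2} \left(-3\right) = 100 \left(-3\right) = -300$)
$a{\left(k \right)} = -300$
$h{\left(-4 \right)} a{\left(2 \right)} n{\left(-6 \right)} = \frac{\left(-4\right)^{2}}{2} \left(-300\right) 2 = \frac{1}{2} \cdot 16 \left(-300\right) 2 = 8 \left(-300\right) 2 = \left(-2400\right) 2 = -4800$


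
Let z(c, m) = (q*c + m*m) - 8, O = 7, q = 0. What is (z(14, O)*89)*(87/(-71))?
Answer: -317463/71 ≈ -4471.3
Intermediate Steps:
z(c, m) = -8 + m² (z(c, m) = (0*c + m*m) - 8 = (0 + m²) - 8 = m² - 8 = -8 + m²)
(z(14, O)*89)*(87/(-71)) = ((-8 + 7²)*89)*(87/(-71)) = ((-8 + 49)*89)*(87*(-1/71)) = (41*89)*(-87/71) = 3649*(-87/71) = -317463/71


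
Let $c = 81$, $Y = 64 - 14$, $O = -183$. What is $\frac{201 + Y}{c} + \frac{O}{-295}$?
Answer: $\frac{88868}{23895} \approx 3.7191$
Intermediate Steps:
$Y = 50$ ($Y = 64 - 14 = 50$)
$\frac{201 + Y}{c} + \frac{O}{-295} = \frac{201 + 50}{81} - \frac{183}{-295} = 251 \cdot \frac{1}{81} - - \frac{183}{295} = \frac{251}{81} + \frac{183}{295} = \frac{88868}{23895}$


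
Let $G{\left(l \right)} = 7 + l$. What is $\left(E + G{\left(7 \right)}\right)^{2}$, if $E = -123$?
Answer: $11881$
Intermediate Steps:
$\left(E + G{\left(7 \right)}\right)^{2} = \left(-123 + \left(7 + 7\right)\right)^{2} = \left(-123 + 14\right)^{2} = \left(-109\right)^{2} = 11881$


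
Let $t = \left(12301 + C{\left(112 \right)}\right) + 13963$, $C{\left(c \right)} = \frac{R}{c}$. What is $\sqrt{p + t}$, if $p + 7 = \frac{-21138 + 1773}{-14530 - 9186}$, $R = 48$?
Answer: $\frac{\sqrt{622740541}}{154} \approx 162.04$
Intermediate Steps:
$C{\left(c \right)} = \frac{48}{c}$
$t = \frac{183851}{7}$ ($t = \left(12301 + \frac{48}{112}\right) + 13963 = \left(12301 + 48 \cdot \frac{1}{112}\right) + 13963 = \left(12301 + \frac{3}{7}\right) + 13963 = \frac{86110}{7} + 13963 = \frac{183851}{7} \approx 26264.0$)
$p = - \frac{146647}{23716}$ ($p = -7 + \frac{-21138 + 1773}{-14530 - 9186} = -7 - \frac{19365}{-23716} = -7 - - \frac{19365}{23716} = -7 + \frac{19365}{23716} = - \frac{146647}{23716} \approx -6.1835$)
$\sqrt{p + t} = \sqrt{- \frac{146647}{23716} + \frac{183851}{7}} = \sqrt{\frac{622740541}{23716}} = \frac{\sqrt{622740541}}{154}$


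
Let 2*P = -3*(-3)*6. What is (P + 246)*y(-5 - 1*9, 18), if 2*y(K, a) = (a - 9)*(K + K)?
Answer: -34398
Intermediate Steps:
y(K, a) = K*(-9 + a) (y(K, a) = ((a - 9)*(K + K))/2 = ((-9 + a)*(2*K))/2 = (2*K*(-9 + a))/2 = K*(-9 + a))
P = 27 (P = (-3*(-3)*6)/2 = (9*6)/2 = (1/2)*54 = 27)
(P + 246)*y(-5 - 1*9, 18) = (27 + 246)*((-5 - 1*9)*(-9 + 18)) = 273*((-5 - 9)*9) = 273*(-14*9) = 273*(-126) = -34398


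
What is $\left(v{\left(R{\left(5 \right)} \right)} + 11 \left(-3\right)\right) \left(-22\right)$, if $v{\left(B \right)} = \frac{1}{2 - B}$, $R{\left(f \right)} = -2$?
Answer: $\frac{1441}{2} \approx 720.5$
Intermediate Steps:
$\left(v{\left(R{\left(5 \right)} \right)} + 11 \left(-3\right)\right) \left(-22\right) = \left(- \frac{1}{-2 - 2} + 11 \left(-3\right)\right) \left(-22\right) = \left(- \frac{1}{-4} - 33\right) \left(-22\right) = \left(\left(-1\right) \left(- \frac{1}{4}\right) - 33\right) \left(-22\right) = \left(\frac{1}{4} - 33\right) \left(-22\right) = \left(- \frac{131}{4}\right) \left(-22\right) = \frac{1441}{2}$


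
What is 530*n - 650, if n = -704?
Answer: -373770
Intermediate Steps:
530*n - 650 = 530*(-704) - 650 = -373120 - 650 = -373770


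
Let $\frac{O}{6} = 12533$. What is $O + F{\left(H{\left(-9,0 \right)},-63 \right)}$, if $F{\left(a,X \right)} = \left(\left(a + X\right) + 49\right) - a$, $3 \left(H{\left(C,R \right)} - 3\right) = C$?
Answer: $75184$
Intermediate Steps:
$O = 75198$ ($O = 6 \cdot 12533 = 75198$)
$H{\left(C,R \right)} = 3 + \frac{C}{3}$
$F{\left(a,X \right)} = 49 + X$ ($F{\left(a,X \right)} = \left(\left(X + a\right) + 49\right) - a = \left(49 + X + a\right) - a = 49 + X$)
$O + F{\left(H{\left(-9,0 \right)},-63 \right)} = 75198 + \left(49 - 63\right) = 75198 - 14 = 75184$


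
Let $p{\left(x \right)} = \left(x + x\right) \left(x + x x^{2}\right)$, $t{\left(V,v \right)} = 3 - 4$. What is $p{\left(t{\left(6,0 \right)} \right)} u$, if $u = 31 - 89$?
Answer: $-232$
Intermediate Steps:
$t{\left(V,v \right)} = -1$ ($t{\left(V,v \right)} = 3 - 4 = -1$)
$u = -58$ ($u = 31 - 89 = -58$)
$p{\left(x \right)} = 2 x \left(x + x^{3}\right)$
$p{\left(t{\left(6,0 \right)} \right)} u = 2 \left(-1\right)^{2} \left(1 + \left(-1\right)^{2}\right) \left(-58\right) = 2 \cdot 1 \left(1 + 1\right) \left(-58\right) = 2 \cdot 1 \cdot 2 \left(-58\right) = 4 \left(-58\right) = -232$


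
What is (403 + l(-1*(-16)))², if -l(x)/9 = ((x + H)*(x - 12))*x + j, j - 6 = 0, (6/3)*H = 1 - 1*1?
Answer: 78623689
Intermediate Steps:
H = 0 (H = (1 - 1*1)/2 = (1 - 1)/2 = (½)*0 = 0)
j = 6 (j = 6 + 0 = 6)
l(x) = -54 - 9*x²*(-12 + x) (l(x) = -9*(((x + 0)*(x - 12))*x + 6) = -9*((x*(-12 + x))*x + 6) = -9*(x²*(-12 + x) + 6) = -9*(6 + x²*(-12 + x)) = -54 - 9*x²*(-12 + x))
(403 + l(-1*(-16)))² = (403 + (-54 - 9*(-1*(-16))³ + 108*(-1*(-16))²))² = (403 + (-54 - 9*16³ + 108*16²))² = (403 + (-54 - 9*4096 + 108*256))² = (403 + (-54 - 36864 + 27648))² = (403 - 9270)² = (-8867)² = 78623689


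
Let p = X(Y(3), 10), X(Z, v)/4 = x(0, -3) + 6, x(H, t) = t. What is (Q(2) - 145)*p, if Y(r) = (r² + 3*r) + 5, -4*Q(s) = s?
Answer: -1746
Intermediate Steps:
Q(s) = -s/4
Y(r) = 5 + r² + 3*r
X(Z, v) = 12 (X(Z, v) = 4*(-3 + 6) = 4*3 = 12)
p = 12
(Q(2) - 145)*p = (-¼*2 - 145)*12 = (-½ - 145)*12 = -291/2*12 = -1746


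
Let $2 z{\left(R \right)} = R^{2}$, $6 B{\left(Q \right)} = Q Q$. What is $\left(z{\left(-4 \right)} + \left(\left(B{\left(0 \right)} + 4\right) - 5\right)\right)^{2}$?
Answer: $49$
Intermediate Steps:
$B{\left(Q \right)} = \frac{Q^{2}}{6}$ ($B{\left(Q \right)} = \frac{Q Q}{6} = \frac{Q^{2}}{6}$)
$z{\left(R \right)} = \frac{R^{2}}{2}$
$\left(z{\left(-4 \right)} + \left(\left(B{\left(0 \right)} + 4\right) - 5\right)\right)^{2} = \left(\frac{\left(-4\right)^{2}}{2} - \left(1 + 0\right)\right)^{2} = \left(\frac{1}{2} \cdot 16 + \left(\left(\frac{1}{6} \cdot 0 + 4\right) - 5\right)\right)^{2} = \left(8 + \left(\left(0 + 4\right) - 5\right)\right)^{2} = \left(8 + \left(4 - 5\right)\right)^{2} = \left(8 - 1\right)^{2} = 7^{2} = 49$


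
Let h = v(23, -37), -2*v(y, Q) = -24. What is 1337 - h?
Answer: 1325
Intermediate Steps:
v(y, Q) = 12 (v(y, Q) = -½*(-24) = 12)
h = 12
1337 - h = 1337 - 1*12 = 1337 - 12 = 1325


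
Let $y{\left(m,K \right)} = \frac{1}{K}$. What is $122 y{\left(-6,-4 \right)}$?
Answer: $- \frac{61}{2} \approx -30.5$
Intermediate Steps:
$122 y{\left(-6,-4 \right)} = \frac{122}{-4} = 122 \left(- \frac{1}{4}\right) = - \frac{61}{2}$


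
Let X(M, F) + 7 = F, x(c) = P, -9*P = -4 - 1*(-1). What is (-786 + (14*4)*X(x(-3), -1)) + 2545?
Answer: 1311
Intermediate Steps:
P = ⅓ (P = -(-4 - 1*(-1))/9 = -(-4 + 1)/9 = -⅑*(-3) = ⅓ ≈ 0.33333)
x(c) = ⅓
X(M, F) = -7 + F
(-786 + (14*4)*X(x(-3), -1)) + 2545 = (-786 + (14*4)*(-7 - 1)) + 2545 = (-786 + 56*(-8)) + 2545 = (-786 - 448) + 2545 = -1234 + 2545 = 1311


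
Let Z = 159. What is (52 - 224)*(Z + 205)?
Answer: -62608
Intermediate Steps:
(52 - 224)*(Z + 205) = (52 - 224)*(159 + 205) = -172*364 = -62608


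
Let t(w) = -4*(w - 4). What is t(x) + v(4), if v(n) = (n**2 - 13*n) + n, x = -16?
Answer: 48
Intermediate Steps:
v(n) = n**2 - 12*n
t(w) = 16 - 4*w (t(w) = -4*(-4 + w) = 16 - 4*w)
t(x) + v(4) = (16 - 4*(-16)) + 4*(-12 + 4) = (16 + 64) + 4*(-8) = 80 - 32 = 48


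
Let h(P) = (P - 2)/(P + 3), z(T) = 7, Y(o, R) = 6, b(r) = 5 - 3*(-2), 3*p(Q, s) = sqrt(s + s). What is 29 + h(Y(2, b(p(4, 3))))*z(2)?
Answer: 289/9 ≈ 32.111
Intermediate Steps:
p(Q, s) = sqrt(2)*sqrt(s)/3 (p(Q, s) = sqrt(s + s)/3 = sqrt(2*s)/3 = (sqrt(2)*sqrt(s))/3 = sqrt(2)*sqrt(s)/3)
b(r) = 11 (b(r) = 5 + 6 = 11)
h(P) = (-2 + P)/(3 + P)
29 + h(Y(2, b(p(4, 3))))*z(2) = 29 + ((-2 + 6)/(3 + 6))*7 = 29 + (4/9)*7 = 29 + 28/9 = 289/9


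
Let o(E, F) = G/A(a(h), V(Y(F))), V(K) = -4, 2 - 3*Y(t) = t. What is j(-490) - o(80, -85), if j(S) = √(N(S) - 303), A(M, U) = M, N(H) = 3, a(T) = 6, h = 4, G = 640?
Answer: -320/3 + 10*I*√3 ≈ -106.67 + 17.32*I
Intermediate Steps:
Y(t) = ⅔ - t/3
o(E, F) = 320/3 (o(E, F) = 640/6 = 640*(⅙) = 320/3)
j(S) = 10*I*√3 (j(S) = √(3 - 303) = √(-300) = 10*I*√3)
j(-490) - o(80, -85) = 10*I*√3 - 1*320/3 = 10*I*√3 - 320/3 = -320/3 + 10*I*√3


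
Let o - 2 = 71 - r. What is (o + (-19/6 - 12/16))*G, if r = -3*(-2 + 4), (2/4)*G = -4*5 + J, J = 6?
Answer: -6307/3 ≈ -2102.3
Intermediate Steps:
G = -28 (G = 2*(-4*5 + 6) = 2*(-20 + 6) = 2*(-14) = -28)
r = -6 (r = -3*2 = -6)
o = 79 (o = 2 + (71 - 1*(-6)) = 2 + (71 + 6) = 2 + 77 = 79)
(o + (-19/6 - 12/16))*G = (79 + (-19/6 - 12/16))*(-28) = (79 + (-19*⅙ - 12*1/16))*(-28) = (79 + (-19/6 - ¾))*(-28) = (79 - 47/12)*(-28) = (901/12)*(-28) = -6307/3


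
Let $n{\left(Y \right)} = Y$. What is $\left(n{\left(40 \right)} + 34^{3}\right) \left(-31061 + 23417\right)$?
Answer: $-300745536$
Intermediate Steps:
$\left(n{\left(40 \right)} + 34^{3}\right) \left(-31061 + 23417\right) = \left(40 + 34^{3}\right) \left(-31061 + 23417\right) = \left(40 + 39304\right) \left(-7644\right) = 39344 \left(-7644\right) = -300745536$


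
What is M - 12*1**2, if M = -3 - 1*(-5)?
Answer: -10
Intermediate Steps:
M = 2 (M = -3 + 5 = 2)
M - 12*1**2 = 2 - 12*1**2 = 2 - 12*1 = 2 - 12 = -10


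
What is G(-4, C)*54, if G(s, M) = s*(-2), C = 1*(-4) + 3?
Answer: 432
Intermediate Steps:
C = -1 (C = -4 + 3 = -1)
G(s, M) = -2*s
G(-4, C)*54 = -2*(-4)*54 = 8*54 = 432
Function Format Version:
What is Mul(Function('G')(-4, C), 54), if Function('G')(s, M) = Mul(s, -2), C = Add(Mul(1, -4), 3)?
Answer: 432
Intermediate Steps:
C = -1 (C = Add(-4, 3) = -1)
Function('G')(s, M) = Mul(-2, s)
Mul(Function('G')(-4, C), 54) = Mul(Mul(-2, -4), 54) = Mul(8, 54) = 432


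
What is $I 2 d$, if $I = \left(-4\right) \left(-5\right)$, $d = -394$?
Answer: $-15760$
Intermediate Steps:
$I = 20$
$I 2 d = 20 \cdot 2 \left(-394\right) = 40 \left(-394\right) = -15760$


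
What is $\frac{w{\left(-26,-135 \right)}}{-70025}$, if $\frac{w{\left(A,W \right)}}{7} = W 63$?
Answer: $\frac{11907}{14005} \approx 0.8502$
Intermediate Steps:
$w{\left(A,W \right)} = 441 W$ ($w{\left(A,W \right)} = 7 W 63 = 7 \cdot 63 W = 441 W$)
$\frac{w{\left(-26,-135 \right)}}{-70025} = \frac{441 \left(-135\right)}{-70025} = \left(-59535\right) \left(- \frac{1}{70025}\right) = \frac{11907}{14005}$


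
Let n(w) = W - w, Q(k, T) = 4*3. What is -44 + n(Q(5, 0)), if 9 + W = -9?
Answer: -74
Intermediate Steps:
Q(k, T) = 12
W = -18 (W = -9 - 9 = -18)
n(w) = -18 - w
-44 + n(Q(5, 0)) = -44 + (-18 - 1*12) = -44 + (-18 - 12) = -44 - 30 = -74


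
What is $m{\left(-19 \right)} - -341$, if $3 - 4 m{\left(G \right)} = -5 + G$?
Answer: $\frac{1391}{4} \approx 347.75$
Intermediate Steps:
$m{\left(G \right)} = 2 - \frac{G}{4}$ ($m{\left(G \right)} = \frac{3}{4} - \frac{-5 + G}{4} = \frac{3}{4} - \left(- \frac{5}{4} + \frac{G}{4}\right) = 2 - \frac{G}{4}$)
$m{\left(-19 \right)} - -341 = \left(2 - - \frac{19}{4}\right) - -341 = \left(2 + \frac{19}{4}\right) + 341 = \frac{27}{4} + 341 = \frac{1391}{4}$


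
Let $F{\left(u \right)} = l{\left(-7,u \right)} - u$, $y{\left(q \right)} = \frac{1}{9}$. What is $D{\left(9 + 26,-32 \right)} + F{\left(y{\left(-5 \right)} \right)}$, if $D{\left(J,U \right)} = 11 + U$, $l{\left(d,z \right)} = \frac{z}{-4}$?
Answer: $- \frac{761}{36} \approx -21.139$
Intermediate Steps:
$y{\left(q \right)} = \frac{1}{9}$
$l{\left(d,z \right)} = - \frac{z}{4}$ ($l{\left(d,z \right)} = z \left(- \frac{1}{4}\right) = - \frac{z}{4}$)
$F{\left(u \right)} = - \frac{5 u}{4}$ ($F{\left(u \right)} = - \frac{u}{4} - u = - \frac{5 u}{4}$)
$D{\left(9 + 26,-32 \right)} + F{\left(y{\left(-5 \right)} \right)} = \left(11 - 32\right) - \frac{5}{36} = -21 - \frac{5}{36} = - \frac{761}{36}$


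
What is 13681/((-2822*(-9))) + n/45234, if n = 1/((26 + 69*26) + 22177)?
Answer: 412512666176/765806350239 ≈ 0.53866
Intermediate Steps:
n = 1/23997 (n = 1/((26 + 1794) + 22177) = 1/(1820 + 22177) = 1/23997 ≈ 4.1672e-5)
13681/((-2822*(-9))) + n/45234 = 13681/((-2822*(-9))) + (1/23997)/45234 = 13681/25398 + (1/23997)*(1/45234) = 13681*(1/25398) + 1/1085480298 = 13681/25398 + 1/1085480298 = 412512666176/765806350239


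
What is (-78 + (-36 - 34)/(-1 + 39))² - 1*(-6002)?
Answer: 4468011/361 ≈ 12377.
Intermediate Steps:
(-78 + (-36 - 34)/(-1 + 39))² - 1*(-6002) = (-78 - 70/38)² + 6002 = (-78 - 70*1/38)² + 6002 = (-78 - 35/19)² + 6002 = (-1517/19)² + 6002 = 2301289/361 + 6002 = 4468011/361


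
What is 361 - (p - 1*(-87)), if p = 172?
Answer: 102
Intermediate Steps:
361 - (p - 1*(-87)) = 361 - (172 - 1*(-87)) = 361 - (172 + 87) = 361 - 1*259 = 361 - 259 = 102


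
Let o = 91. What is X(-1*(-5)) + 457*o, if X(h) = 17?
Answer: 41604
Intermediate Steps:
X(-1*(-5)) + 457*o = 17 + 457*91 = 17 + 41587 = 41604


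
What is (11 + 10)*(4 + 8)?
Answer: 252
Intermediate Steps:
(11 + 10)*(4 + 8) = 21*12 = 252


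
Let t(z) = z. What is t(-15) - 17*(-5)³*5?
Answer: 10610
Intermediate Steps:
t(-15) - 17*(-5)³*5 = -15 - 17*(-5)³*5 = -15 - 17*(-125)*5 = -15 - (-2125)*5 = -15 - 1*(-10625) = -15 + 10625 = 10610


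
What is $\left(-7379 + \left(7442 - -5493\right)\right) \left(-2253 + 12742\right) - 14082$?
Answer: $58262802$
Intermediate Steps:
$\left(-7379 + \left(7442 - -5493\right)\right) \left(-2253 + 12742\right) - 14082 = \left(-7379 + \left(7442 + 5493\right)\right) 10489 - 14082 = \left(-7379 + 12935\right) 10489 - 14082 = 5556 \cdot 10489 - 14082 = 58276884 - 14082 = 58262802$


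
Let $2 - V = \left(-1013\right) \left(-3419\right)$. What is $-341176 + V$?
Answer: $-3804621$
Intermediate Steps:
$V = -3463445$ ($V = 2 - \left(-1013\right) \left(-3419\right) = 2 - 3463447 = -3463445$)
$-341176 + V = -341176 - 3463445 = -3804621$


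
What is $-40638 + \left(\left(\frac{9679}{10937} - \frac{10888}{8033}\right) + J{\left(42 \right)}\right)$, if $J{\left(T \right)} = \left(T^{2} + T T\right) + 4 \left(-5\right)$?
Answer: $- \frac{3262168807379}{87856921} \approx -37131.0$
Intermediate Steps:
$J{\left(T \right)} = -20 + 2 T^{2}$ ($J{\left(T \right)} = \left(T^{2} + T^{2}\right) - 20 = 2 T^{2} - 20 = -20 + 2 T^{2}$)
$-40638 + \left(\left(\frac{9679}{10937} - \frac{10888}{8033}\right) + J{\left(42 \right)}\right) = -40638 + \left(\left(\frac{9679}{10937} - \frac{10888}{8033}\right) - \left(20 - 2 \cdot 42^{2}\right)\right) = -40638 + \left(\left(9679 \cdot \frac{1}{10937} - \frac{10888}{8033}\right) + \left(-20 + 2 \cdot 1764\right)\right) = -40638 + \left(\left(\frac{9679}{10937} - \frac{10888}{8033}\right) + \left(-20 + 3528\right)\right) = -40638 + \left(- \frac{41330649}{87856921} + 3508\right) = -40638 + \frac{308160748219}{87856921} = - \frac{3262168807379}{87856921}$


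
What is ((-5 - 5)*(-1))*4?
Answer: 40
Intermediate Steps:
((-5 - 5)*(-1))*4 = -10*(-1)*4 = 10*4 = 40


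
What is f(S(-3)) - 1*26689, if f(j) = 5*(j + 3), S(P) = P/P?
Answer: -26669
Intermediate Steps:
S(P) = 1
f(j) = 15 + 5*j (f(j) = 5*(3 + j) = 15 + 5*j)
f(S(-3)) - 1*26689 = (15 + 5*1) - 1*26689 = (15 + 5) - 26689 = 20 - 26689 = -26669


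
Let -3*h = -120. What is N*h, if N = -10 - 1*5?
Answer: -600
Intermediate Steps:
h = 40 (h = -1/3*(-120) = 40)
N = -15 (N = -10 - 5 = -15)
N*h = -15*40 = -600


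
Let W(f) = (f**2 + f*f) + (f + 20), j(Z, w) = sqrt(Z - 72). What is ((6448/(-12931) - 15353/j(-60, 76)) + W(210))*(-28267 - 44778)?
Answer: -83525634070690/12931 - 1121459885*I*sqrt(33)/66 ≈ -6.4593e+9 - 9.761e+7*I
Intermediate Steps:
j(Z, w) = sqrt(-72 + Z)
W(f) = 20 + f + 2*f**2 (W(f) = (f**2 + f**2) + (20 + f) = 2*f**2 + (20 + f) = 20 + f + 2*f**2)
((6448/(-12931) - 15353/j(-60, 76)) + W(210))*(-28267 - 44778) = ((6448/(-12931) - 15353/sqrt(-72 - 60)) + (20 + 210 + 2*210**2))*(-28267 - 44778) = ((6448*(-1/12931) - 15353*(-I*sqrt(33)/66)) + (20 + 210 + 2*44100))*(-73045) = ((-6448/12931 - 15353*(-I*sqrt(33)/66)) + (20 + 210 + 88200))*(-73045) = ((-6448/12931 - (-15353)*I*sqrt(33)/66) + 88430)*(-73045) = ((-6448/12931 + 15353*I*sqrt(33)/66) + 88430)*(-73045) = (1143481882/12931 + 15353*I*sqrt(33)/66)*(-73045) = -83525634070690/12931 - 1121459885*I*sqrt(33)/66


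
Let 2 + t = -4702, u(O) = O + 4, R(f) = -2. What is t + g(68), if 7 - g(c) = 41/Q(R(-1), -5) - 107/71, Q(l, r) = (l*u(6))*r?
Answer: -33340911/7100 ≈ -4695.9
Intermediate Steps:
u(O) = 4 + O
Q(l, r) = 10*l*r (Q(l, r) = (l*(4 + 6))*r = (l*10)*r = (10*l)*r = 10*l*r)
g(c) = 57489/7100 (g(c) = 7 - (41/((10*(-2)*(-5))) - 107/71) = 7 - (41/100 - 107*1/71) = 7 - (41*(1/100) - 107/71) = 7 - (41/100 - 107/71) = 7 - 1*(-7789/7100) = 7 + 7789/7100 = 57489/7100)
t = -4704 (t = -2 - 4702 = -4704)
t + g(68) = -4704 + 57489/7100 = -33340911/7100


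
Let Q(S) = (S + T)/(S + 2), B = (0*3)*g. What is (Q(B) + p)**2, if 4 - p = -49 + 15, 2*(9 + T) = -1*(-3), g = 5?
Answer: 18769/16 ≈ 1173.1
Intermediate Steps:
T = -15/2 (T = -9 + (-1*(-3))/2 = -9 + (1/2)*3 = -9 + 3/2 = -15/2 ≈ -7.5000)
B = 0 (B = (0*3)*5 = 0*5 = 0)
p = 38 (p = 4 - (-49 + 15) = 4 - 1*(-34) = 4 + 34 = 38)
Q(S) = (-15/2 + S)/(2 + S) (Q(S) = (S - 15/2)/(S + 2) = (-15/2 + S)/(2 + S))
(Q(B) + p)**2 = ((-15/2 + 0)/(2 + 0) + 38)**2 = (-15/2/2 + 38)**2 = ((1/2)*(-15/2) + 38)**2 = (-15/4 + 38)**2 = (137/4)**2 = 18769/16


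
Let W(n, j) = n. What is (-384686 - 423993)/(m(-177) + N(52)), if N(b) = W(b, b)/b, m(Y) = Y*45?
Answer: 808679/7964 ≈ 101.54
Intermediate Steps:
m(Y) = 45*Y
N(b) = 1 (N(b) = b/b = 1)
(-384686 - 423993)/(m(-177) + N(52)) = (-384686 - 423993)/(45*(-177) + 1) = -808679/(-7965 + 1) = -808679/(-7964) = -808679*(-1/7964) = 808679/7964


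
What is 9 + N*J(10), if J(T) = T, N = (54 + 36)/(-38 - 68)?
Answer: 27/53 ≈ 0.50943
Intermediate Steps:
N = -45/53 (N = 90/(-106) = 90*(-1/106) = -45/53 ≈ -0.84906)
9 + N*J(10) = 9 - 45/53*10 = 9 - 450/53 = 27/53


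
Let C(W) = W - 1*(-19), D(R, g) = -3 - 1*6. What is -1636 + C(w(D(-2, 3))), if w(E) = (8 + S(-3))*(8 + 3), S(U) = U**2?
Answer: -1430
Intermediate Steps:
D(R, g) = -9 (D(R, g) = -3 - 6 = -9)
w(E) = 187 (w(E) = (8 + (-3)**2)*(8 + 3) = (8 + 9)*11 = 17*11 = 187)
C(W) = 19 + W (C(W) = W + 19 = 19 + W)
-1636 + C(w(D(-2, 3))) = -1636 + (19 + 187) = -1636 + 206 = -1430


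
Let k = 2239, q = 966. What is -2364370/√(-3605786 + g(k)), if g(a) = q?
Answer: 236437*I*√901205/180241 ≈ 1245.3*I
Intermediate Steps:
g(a) = 966
-2364370/√(-3605786 + g(k)) = -2364370/√(-3605786 + 966) = -2364370*(-I*√901205/1802410) = -(-236437)*I*√901205/180241 = 236437*I*√901205/180241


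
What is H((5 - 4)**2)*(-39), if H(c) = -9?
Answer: 351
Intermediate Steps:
H((5 - 4)**2)*(-39) = -9*(-39) = 351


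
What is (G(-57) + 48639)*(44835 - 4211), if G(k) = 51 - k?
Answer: 1980298128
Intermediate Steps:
(G(-57) + 48639)*(44835 - 4211) = ((51 - 1*(-57)) + 48639)*(44835 - 4211) = ((51 + 57) + 48639)*40624 = (108 + 48639)*40624 = 48747*40624 = 1980298128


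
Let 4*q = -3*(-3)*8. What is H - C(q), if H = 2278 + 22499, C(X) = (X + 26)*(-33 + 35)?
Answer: 24689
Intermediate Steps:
q = 18 (q = (-3*(-3)*8)/4 = (9*8)/4 = (1/4)*72 = 18)
C(X) = 52 + 2*X (C(X) = (26 + X)*2 = 52 + 2*X)
H = 24777
H - C(q) = 24777 - (52 + 2*18) = 24777 - (52 + 36) = 24777 - 1*88 = 24777 - 88 = 24689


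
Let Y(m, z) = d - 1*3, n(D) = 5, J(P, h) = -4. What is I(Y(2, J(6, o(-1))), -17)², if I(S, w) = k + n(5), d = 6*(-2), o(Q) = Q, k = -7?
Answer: 4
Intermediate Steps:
d = -12
Y(m, z) = -15 (Y(m, z) = -12 - 1*3 = -12 - 3 = -15)
I(S, w) = -2 (I(S, w) = -7 + 5 = -2)
I(Y(2, J(6, o(-1))), -17)² = (-2)² = 4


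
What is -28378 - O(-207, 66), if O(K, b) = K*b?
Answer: -14716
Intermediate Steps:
-28378 - O(-207, 66) = -28378 - (-207)*66 = -28378 - 1*(-13662) = -28378 + 13662 = -14716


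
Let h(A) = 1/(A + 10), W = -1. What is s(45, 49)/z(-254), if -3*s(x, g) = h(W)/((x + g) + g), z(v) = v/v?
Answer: -1/3861 ≈ -0.00025900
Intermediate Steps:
h(A) = 1/(10 + A)
z(v) = 1
s(x, g) = -1/(27*(x + 2*g)) (s(x, g) = -1/(3*(10 - 1)*((x + g) + g)) = -1/(3*9*((g + x) + g)) = -1/(27*(x + 2*g)))
s(45, 49)/z(-254) = -1/(27*45 + 54*49)/1 = -1/(1215 + 2646)*1 = -1/3861*1 = -1/3861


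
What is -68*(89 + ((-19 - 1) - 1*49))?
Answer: -1360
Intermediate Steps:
-68*(89 + ((-19 - 1) - 1*49)) = -68*(89 + (-20 - 49)) = -68*(89 - 69) = -68*20 = -1360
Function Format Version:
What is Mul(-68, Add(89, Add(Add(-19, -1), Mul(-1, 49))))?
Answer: -1360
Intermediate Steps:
Mul(-68, Add(89, Add(Add(-19, -1), Mul(-1, 49)))) = Mul(-68, Add(89, Add(-20, -49))) = Mul(-68, Add(89, -69)) = Mul(-68, 20) = -1360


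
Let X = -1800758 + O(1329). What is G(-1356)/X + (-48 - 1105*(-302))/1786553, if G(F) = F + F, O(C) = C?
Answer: 605246210734/3214775278237 ≈ 0.18827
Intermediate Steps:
X = -1799429 (X = -1800758 + 1329 = -1799429)
G(F) = 2*F
G(-1356)/X + (-48 - 1105*(-302))/1786553 = (2*(-1356))/(-1799429) + (-48 - 1105*(-302))/1786553 = -2712*(-1/1799429) + (-48 + 333710)*(1/1786553) = 2712/1799429 + 333662*(1/1786553) = 2712/1799429 + 333662/1786553 = 605246210734/3214775278237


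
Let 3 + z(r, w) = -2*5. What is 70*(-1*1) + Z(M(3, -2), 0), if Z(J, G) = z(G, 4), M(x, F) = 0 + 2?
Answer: -83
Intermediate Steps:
z(r, w) = -13 (z(r, w) = -3 - 2*5 = -3 - 10 = -13)
M(x, F) = 2
Z(J, G) = -13
70*(-1*1) + Z(M(3, -2), 0) = 70*(-1*1) - 13 = 70*(-1) - 13 = -70 - 13 = -83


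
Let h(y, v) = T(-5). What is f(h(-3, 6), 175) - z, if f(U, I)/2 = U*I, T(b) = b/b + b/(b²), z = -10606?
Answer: 10886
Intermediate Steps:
T(b) = 1 + 1/b (T(b) = 1 + b/b² = 1 + 1/b)
h(y, v) = ⅘ (h(y, v) = (1 - 5)/(-5) = -⅕*(-4) = ⅘)
f(U, I) = 2*I*U (f(U, I) = 2*(U*I) = 2*(I*U) = 2*I*U)
f(h(-3, 6), 175) - z = 2*175*(⅘) - 1*(-10606) = 280 + 10606 = 10886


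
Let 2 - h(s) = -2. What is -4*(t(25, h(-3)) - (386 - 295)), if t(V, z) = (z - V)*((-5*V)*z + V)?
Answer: -39536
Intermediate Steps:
h(s) = 4 (h(s) = 2 - 1*(-2) = 2 + 2 = 4)
t(V, z) = (V - 5*V*z)*(z - V) (t(V, z) = (z - V)*(-5*V*z + V) = (z - V)*(V - 5*V*z) = (V - 5*V*z)*(z - V))
-4*(t(25, h(-3)) - (386 - 295)) = -4*(25*(4 - 1*25 - 5*4**2 + 5*25*4) - (386 - 295)) = -4*(25*(4 - 25 - 5*16 + 500) - 1*91) = -4*(25*(4 - 25 - 80 + 500) - 91) = -4*(25*399 - 91) = -4*(9975 - 91) = -4*9884 = -39536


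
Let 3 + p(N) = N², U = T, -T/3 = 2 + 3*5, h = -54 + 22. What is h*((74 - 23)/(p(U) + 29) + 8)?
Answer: -674144/2627 ≈ -256.62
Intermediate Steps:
h = -32
T = -51 (T = -3*(2 + 3*5) = -3*(2 + 15) = -3*17 = -51)
U = -51
p(N) = -3 + N²
h*((74 - 23)/(p(U) + 29) + 8) = -32*((74 - 23)/((-3 + (-51)²) + 29) + 8) = -32*(51/((-3 + 2601) + 29) + 8) = -32*(51/(2598 + 29) + 8) = -32*(51/2627 + 8) = -32*21067/2627 = -674144/2627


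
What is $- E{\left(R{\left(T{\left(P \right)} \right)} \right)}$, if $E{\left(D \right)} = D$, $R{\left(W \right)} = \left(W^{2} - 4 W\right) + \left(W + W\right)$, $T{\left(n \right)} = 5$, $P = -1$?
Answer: $-15$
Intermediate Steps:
$R{\left(W \right)} = W^{2} - 2 W$ ($R{\left(W \right)} = \left(W^{2} - 4 W\right) + 2 W = W^{2} - 2 W$)
$- E{\left(R{\left(T{\left(P \right)} \right)} \right)} = - 5 \left(-2 + 5\right) = - 5 \cdot 3 = \left(-1\right) 15 = -15$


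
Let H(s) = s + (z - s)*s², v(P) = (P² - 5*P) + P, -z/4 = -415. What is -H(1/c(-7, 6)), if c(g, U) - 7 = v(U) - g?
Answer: -43835/17576 ≈ -2.4940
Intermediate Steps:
z = 1660 (z = -4*(-415) = 1660)
v(P) = P² - 4*P
c(g, U) = 7 - g + U*(-4 + U) (c(g, U) = 7 + (U*(-4 + U) - g) = 7 + (-g + U*(-4 + U)) = 7 - g + U*(-4 + U))
H(s) = s + s²*(1660 - s) (H(s) = s + (1660 - s)*s² = s + s²*(1660 - s))
-H(1/c(-7, 6)) = -(1 - (1/(7 - 1*(-7) + 6*(-4 + 6)))² + 1660/(7 - 1*(-7) + 6*(-4 + 6)))/(7 - 1*(-7) + 6*(-4 + 6)) = -(1 - (1/(7 + 7 + 6*2))² + 1660/(7 + 7 + 6*2))/(7 + 7 + 6*2) = -(1 - (1/(7 + 7 + 12))² + 1660/(7 + 7 + 12))/(7 + 7 + 12) = -(1 - (1/26)² + 1660/26)/26 = -(1 - (1/26)² + 1660*(1/26))/26 = -(1 - 1*1/676 + 830/13)/26 = -(1 - 1/676 + 830/13)/26 = -43835/(26*676) = -1*43835/17576 = -43835/17576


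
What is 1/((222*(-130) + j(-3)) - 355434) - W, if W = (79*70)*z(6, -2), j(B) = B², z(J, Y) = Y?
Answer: 4250192099/384285 ≈ 11060.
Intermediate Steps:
W = -11060 (W = (79*70)*(-2) = 5530*(-2) = -11060)
1/((222*(-130) + j(-3)) - 355434) - W = 1/((222*(-130) + (-3)²) - 355434) - 1*(-11060) = 1/((-28860 + 9) - 355434) + 11060 = 1/(-28851 - 355434) + 11060 = 1/(-384285) + 11060 = -1/384285 + 11060 = 4250192099/384285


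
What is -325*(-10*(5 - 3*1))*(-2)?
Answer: -13000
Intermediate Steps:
-325*(-10*(5 - 3*1))*(-2) = -325*(-10*(5 - 3))*(-2) = -325*(-10*2)*(-2) = -(-6500)*(-2) = -325*40 = -13000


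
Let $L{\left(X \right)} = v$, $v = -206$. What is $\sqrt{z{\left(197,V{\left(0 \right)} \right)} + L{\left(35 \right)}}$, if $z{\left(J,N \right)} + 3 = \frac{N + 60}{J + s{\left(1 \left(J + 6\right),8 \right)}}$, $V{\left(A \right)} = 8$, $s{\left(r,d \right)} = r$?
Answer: $\frac{i \sqrt{20883}}{10} \approx 14.451 i$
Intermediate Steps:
$z{\left(J,N \right)} = -3 + \frac{60 + N}{6 + 2 J}$ ($z{\left(J,N \right)} = -3 + \frac{N + 60}{J + 1 \left(J + 6\right)} = -3 + \frac{60 + N}{J + 1 \left(6 + J\right)} = -3 + \frac{60 + N}{J + \left(6 + J\right)} = -3 + \frac{60 + N}{6 + 2 J}$)
$L{\left(X \right)} = -206$
$\sqrt{z{\left(197,V{\left(0 \right)} \right)} + L{\left(35 \right)}} = \sqrt{\frac{42 + 8 - 1182}{2 \left(3 + 197\right)} - 206} = \sqrt{\frac{42 + 8 - 1182}{2 \cdot 200} - 206} = \sqrt{\frac{1}{2} \cdot \frac{1}{200} \left(-1132\right) - 206} = \sqrt{- \frac{283}{100} - 206} = \sqrt{- \frac{20883}{100}} = \frac{i \sqrt{20883}}{10}$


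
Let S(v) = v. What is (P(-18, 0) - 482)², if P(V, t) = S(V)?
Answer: 250000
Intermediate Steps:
P(V, t) = V
(P(-18, 0) - 482)² = (-18 - 482)² = (-500)² = 250000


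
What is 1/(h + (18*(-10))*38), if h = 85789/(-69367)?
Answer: -69367/474556069 ≈ -0.00014617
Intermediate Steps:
h = -85789/69367 (h = 85789*(-1/69367) = -85789/69367 ≈ -1.2367)
1/(h + (18*(-10))*38) = 1/(-85789/69367 + (18*(-10))*38) = 1/(-85789/69367 - 180*38) = 1/(-85789/69367 - 6840) = 1/(-474556069/69367) = -69367/474556069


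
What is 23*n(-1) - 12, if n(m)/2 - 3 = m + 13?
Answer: 678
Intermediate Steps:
n(m) = 32 + 2*m (n(m) = 6 + 2*(m + 13) = 6 + 2*(13 + m) = 6 + (26 + 2*m) = 32 + 2*m)
23*n(-1) - 12 = 23*(32 + 2*(-1)) - 12 = 23*(32 - 2) - 12 = 23*30 - 12 = 690 - 12 = 678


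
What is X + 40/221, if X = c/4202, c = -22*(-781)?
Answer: 180241/42211 ≈ 4.2700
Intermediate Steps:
c = 17182
X = 781/191 (X = 17182/4202 = 17182*(1/4202) = 781/191 ≈ 4.0890)
X + 40/221 = 781/191 + 40/221 = 180241/42211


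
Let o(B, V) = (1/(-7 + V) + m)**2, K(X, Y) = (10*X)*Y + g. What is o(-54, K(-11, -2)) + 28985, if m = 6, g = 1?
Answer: 1329048285/45796 ≈ 29021.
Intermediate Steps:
K(X, Y) = 1 + 10*X*Y (K(X, Y) = (10*X)*Y + 1 = 10*X*Y + 1 = 1 + 10*X*Y)
o(B, V) = (6 + 1/(-7 + V))**2 (o(B, V) = (1/(-7 + V) + 6)**2 = (6 + 1/(-7 + V))**2)
o(-54, K(-11, -2)) + 28985 = (-41 + 6*(1 + 10*(-11)*(-2)))**2/(-7 + (1 + 10*(-11)*(-2)))**2 + 28985 = (-41 + 6*(1 + 220))**2/(-7 + (1 + 220))**2 + 28985 = (-41 + 6*221)**2/(-7 + 221)**2 + 28985 = (-41 + 1326)**2/214**2 + 28985 = 1285**2*(1/45796) + 28985 = 1651225*(1/45796) + 28985 = 1651225/45796 + 28985 = 1329048285/45796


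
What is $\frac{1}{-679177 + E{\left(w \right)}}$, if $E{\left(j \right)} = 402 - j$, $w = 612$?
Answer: $- \frac{1}{679387} \approx -1.4719 \cdot 10^{-6}$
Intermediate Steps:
$\frac{1}{-679177 + E{\left(w \right)}} = \frac{1}{-679177 + \left(402 - 612\right)} = \frac{1}{-679177 - 210} = \frac{1}{-679387} = - \frac{1}{679387}$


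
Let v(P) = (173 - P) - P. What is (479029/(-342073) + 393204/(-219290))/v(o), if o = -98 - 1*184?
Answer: -119775370651/27642359840645 ≈ -0.0043330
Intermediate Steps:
o = -282 (o = -98 - 184 = -282)
v(P) = 173 - 2*P
(479029/(-342073) + 393204/(-219290))/v(o) = (479029/(-342073) + 393204/(-219290))/(173 - 2*(-282)) = (479029*(-1/342073) + 393204*(-1/219290))/(173 + 564) = (-479029/342073 - 196602/109645)/737 = -119775370651/37506594085*1/737 = -119775370651/27642359840645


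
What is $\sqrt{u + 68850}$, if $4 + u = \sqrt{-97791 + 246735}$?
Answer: $\sqrt{68846 + 4 \sqrt{9309}} \approx 263.12$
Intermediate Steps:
$u = -4 + 4 \sqrt{9309}$ ($u = -4 + \sqrt{-97791 + 246735} = -4 + \sqrt{148944} = -4 + 4 \sqrt{9309} \approx 381.93$)
$\sqrt{u + 68850} = \sqrt{\left(-4 + 4 \sqrt{9309}\right) + 68850} = \sqrt{68846 + 4 \sqrt{9309}}$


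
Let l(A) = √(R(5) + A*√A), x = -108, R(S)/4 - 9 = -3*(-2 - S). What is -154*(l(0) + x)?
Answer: 16632 - 308*√30 ≈ 14945.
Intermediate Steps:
R(S) = 60 + 12*S (R(S) = 36 + 4*(-3*(-2 - S)) = 36 + 4*(6 + 3*S) = 36 + (24 + 12*S) = 60 + 12*S)
l(A) = √(120 + A^(3/2)) (l(A) = √((60 + 12*5) + A*√A) = √((60 + 60) + A^(3/2)) = √(120 + A^(3/2)))
-154*(l(0) + x) = -154*(√(120 + 0^(3/2)) - 108) = -154*(√(120 + 0) - 108) = -154*(√120 - 108) = -154*(2*√30 - 108) = -154*(-108 + 2*√30) = 16632 - 308*√30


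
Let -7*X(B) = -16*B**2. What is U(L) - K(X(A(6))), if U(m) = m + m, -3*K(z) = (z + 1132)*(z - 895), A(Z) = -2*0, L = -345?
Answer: -1015210/3 ≈ -3.3840e+5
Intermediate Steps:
A(Z) = 0
X(B) = 16*B**2/7 (X(B) = -(-16)*B**2/7 = 16*B**2/7)
K(z) = -(-895 + z)*(1132 + z)/3 (K(z) = -(z + 1132)*(z - 895)/3 = -(1132 + z)*(-895 + z)/3 = -(-895 + z)*(1132 + z)/3)
U(m) = 2*m
U(L) - K(X(A(6))) = 2*(-345) - (1013140/3 - 1264*0**2/7 - ((16/7)*0**2)**2/3) = -690 - (1013140/3 - 1264*0/7 - ((16/7)*0)**2/3) = -690 - (1013140/3 - 79*0 - 1/3*0**2) = -690 - (1013140/3 + 0 - 1/3*0) = -690 - (1013140/3 + 0 + 0) = -690 - 1*1013140/3 = -690 - 1013140/3 = -1015210/3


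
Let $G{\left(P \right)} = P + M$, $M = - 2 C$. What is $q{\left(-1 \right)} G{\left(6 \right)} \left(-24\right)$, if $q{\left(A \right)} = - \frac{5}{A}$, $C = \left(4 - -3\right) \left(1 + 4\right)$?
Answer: $7680$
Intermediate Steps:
$C = 35$ ($C = \left(4 + 3\right) 5 = 7 \cdot 5 = 35$)
$M = -70$ ($M = \left(-2\right) 35 = -70$)
$G{\left(P \right)} = -70 + P$ ($G{\left(P \right)} = P - 70 = -70 + P$)
$q{\left(-1 \right)} G{\left(6 \right)} \left(-24\right) = - \frac{5}{-1} \left(-70 + 6\right) \left(-24\right) = \left(-5\right) \left(-1\right) \left(-64\right) \left(-24\right) = 5 \left(-64\right) \left(-24\right) = \left(-320\right) \left(-24\right) = 7680$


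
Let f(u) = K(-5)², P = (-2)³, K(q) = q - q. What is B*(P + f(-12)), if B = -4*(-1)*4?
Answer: -128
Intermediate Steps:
K(q) = 0
P = -8
f(u) = 0 (f(u) = 0² = 0)
B = 16 (B = 4*4 = 16)
B*(P + f(-12)) = 16*(-8 + 0) = 16*(-8) = -128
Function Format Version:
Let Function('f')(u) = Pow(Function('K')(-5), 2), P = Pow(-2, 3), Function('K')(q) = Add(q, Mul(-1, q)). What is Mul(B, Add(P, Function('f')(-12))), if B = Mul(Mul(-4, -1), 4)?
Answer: -128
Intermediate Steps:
Function('K')(q) = 0
P = -8
Function('f')(u) = 0 (Function('f')(u) = Pow(0, 2) = 0)
B = 16 (B = Mul(4, 4) = 16)
Mul(B, Add(P, Function('f')(-12))) = Mul(16, Add(-8, 0)) = Mul(16, -8) = -128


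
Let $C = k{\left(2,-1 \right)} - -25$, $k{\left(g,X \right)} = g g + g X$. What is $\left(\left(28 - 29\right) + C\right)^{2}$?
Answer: $676$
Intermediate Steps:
$k{\left(g,X \right)} = g^{2} + X g$
$C = 27$ ($C = 2 \left(-1 + 2\right) - -25 = 2 \cdot 1 + 25 = 2 + 25 = 27$)
$\left(\left(28 - 29\right) + C\right)^{2} = \left(\left(28 - 29\right) + 27\right)^{2} = \left(-1 + 27\right)^{2} = 26^{2} = 676$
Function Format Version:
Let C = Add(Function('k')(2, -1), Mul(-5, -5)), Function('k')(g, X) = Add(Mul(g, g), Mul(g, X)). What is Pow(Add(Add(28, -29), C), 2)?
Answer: 676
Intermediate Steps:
Function('k')(g, X) = Add(Pow(g, 2), Mul(X, g))
C = 27 (C = Add(Mul(2, Add(-1, 2)), Mul(-5, -5)) = Add(Mul(2, 1), 25) = Add(2, 25) = 27)
Pow(Add(Add(28, -29), C), 2) = Pow(Add(Add(28, -29), 27), 2) = Pow(Add(-1, 27), 2) = Pow(26, 2) = 676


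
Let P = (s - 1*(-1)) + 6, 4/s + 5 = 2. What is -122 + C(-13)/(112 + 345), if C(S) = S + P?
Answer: -167284/1371 ≈ -122.02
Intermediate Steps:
s = -4/3 (s = 4/(-5 + 2) = 4/(-3) = 4*(-⅓) = -4/3 ≈ -1.3333)
P = 17/3 (P = (-4/3 - 1*(-1)) + 6 = (-4/3 + 1) + 6 = -⅓ + 6 = 17/3 ≈ 5.6667)
C(S) = 17/3 + S (C(S) = S + 17/3 = 17/3 + S)
-122 + C(-13)/(112 + 345) = -122 + (17/3 - 13)/(112 + 345) = -122 - 22/3/457 = -122 + (1/457)*(-22/3) = -122 - 22/1371 = -167284/1371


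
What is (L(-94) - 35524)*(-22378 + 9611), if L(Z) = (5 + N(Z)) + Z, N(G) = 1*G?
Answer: 455871269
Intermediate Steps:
N(G) = G
L(Z) = 5 + 2*Z (L(Z) = (5 + Z) + Z = 5 + 2*Z)
(L(-94) - 35524)*(-22378 + 9611) = ((5 + 2*(-94)) - 35524)*(-22378 + 9611) = ((5 - 188) - 35524)*(-12767) = (-183 - 35524)*(-12767) = -35707*(-12767) = 455871269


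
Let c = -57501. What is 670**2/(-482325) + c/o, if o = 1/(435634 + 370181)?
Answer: -893944402319251/19293 ≈ -4.6335e+10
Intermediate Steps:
o = 1/805815 ≈ 1.2410e-6
670**2/(-482325) + c/o = 670**2/(-482325) - 57501/1/805815 = 448900*(-1/482325) - 57501*805815 = -17956/19293 - 46335168315 = -893944402319251/19293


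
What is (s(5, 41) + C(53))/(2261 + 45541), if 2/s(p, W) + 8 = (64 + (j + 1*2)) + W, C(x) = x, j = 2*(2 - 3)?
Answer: 5143/4636794 ≈ 0.0011092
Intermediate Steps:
j = -2 (j = 2*(-1) = -2)
s(p, W) = 2/(56 + W) (s(p, W) = 2/(-8 + ((64 + (-2 + 1*2)) + W)) = 2/(-8 + ((64 + (-2 + 2)) + W)) = 2/(-8 + ((64 + 0) + W)) = 2/(-8 + (64 + W)) = 2/(56 + W))
(s(5, 41) + C(53))/(2261 + 45541) = (2/(56 + 41) + 53)/(2261 + 45541) = (2/97 + 53)/47802 = (2*(1/97) + 53)*(1/47802) = (2/97 + 53)*(1/47802) = (5143/97)*(1/47802) = 5143/4636794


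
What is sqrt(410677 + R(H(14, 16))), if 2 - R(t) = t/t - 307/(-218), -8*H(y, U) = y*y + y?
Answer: sqrt(19516994346)/218 ≈ 640.84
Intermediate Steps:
H(y, U) = -y/8 - y**2/8 (H(y, U) = -(y*y + y)/8 = -(y**2 + y)/8 = -(y + y**2)/8 = -y/8 - y**2/8)
R(t) = -89/218 (R(t) = 2 - (t/t - 307/(-218)) = 2 - (1 - 307*(-1/218)) = 2 - (1 + 307/218) = 2 - 1*525/218 = 2 - 525/218 = -89/218)
sqrt(410677 + R(H(14, 16))) = sqrt(410677 - 89/218) = sqrt(89527497/218) = sqrt(19516994346)/218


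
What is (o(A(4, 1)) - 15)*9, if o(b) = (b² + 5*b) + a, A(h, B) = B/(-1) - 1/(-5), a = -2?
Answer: -4581/25 ≈ -183.24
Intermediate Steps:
A(h, B) = ⅕ - B (A(h, B) = B*(-1) - 1*(-⅕) = -B + ⅕ = ⅕ - B)
o(b) = -2 + b² + 5*b (o(b) = (b² + 5*b) - 2 = -2 + b² + 5*b)
(o(A(4, 1)) - 15)*9 = ((-2 + (⅕ - 1*1)² + 5*(⅕ - 1*1)) - 15)*9 = ((-2 + (⅕ - 1)² + 5*(⅕ - 1)) - 15)*9 = ((-2 + (-⅘)² + 5*(-⅘)) - 15)*9 = ((-2 + 16/25 - 4) - 15)*9 = (-134/25 - 15)*9 = -509/25*9 = -4581/25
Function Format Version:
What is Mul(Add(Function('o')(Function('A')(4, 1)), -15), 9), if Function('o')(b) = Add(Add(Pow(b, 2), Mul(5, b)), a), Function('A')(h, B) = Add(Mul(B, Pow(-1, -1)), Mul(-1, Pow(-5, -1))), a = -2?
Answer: Rational(-4581, 25) ≈ -183.24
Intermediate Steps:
Function('A')(h, B) = Add(Rational(1, 5), Mul(-1, B)) (Function('A')(h, B) = Add(Mul(B, -1), Mul(-1, Rational(-1, 5))) = Add(Mul(-1, B), Rational(1, 5)) = Add(Rational(1, 5), Mul(-1, B)))
Function('o')(b) = Add(-2, Pow(b, 2), Mul(5, b)) (Function('o')(b) = Add(Add(Pow(b, 2), Mul(5, b)), -2) = Add(-2, Pow(b, 2), Mul(5, b)))
Mul(Add(Function('o')(Function('A')(4, 1)), -15), 9) = Mul(Add(Add(-2, Pow(Add(Rational(1, 5), Mul(-1, 1)), 2), Mul(5, Add(Rational(1, 5), Mul(-1, 1)))), -15), 9) = Mul(Add(Add(-2, Pow(Add(Rational(1, 5), -1), 2), Mul(5, Add(Rational(1, 5), -1))), -15), 9) = Mul(Add(Add(-2, Pow(Rational(-4, 5), 2), Mul(5, Rational(-4, 5))), -15), 9) = Mul(Add(Add(-2, Rational(16, 25), -4), -15), 9) = Mul(Add(Rational(-134, 25), -15), 9) = Mul(Rational(-509, 25), 9) = Rational(-4581, 25)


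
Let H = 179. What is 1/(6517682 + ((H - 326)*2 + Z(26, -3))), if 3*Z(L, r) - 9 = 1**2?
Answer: 3/19552174 ≈ 1.5344e-7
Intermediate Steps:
Z(L, r) = 10/3 (Z(L, r) = 3 + (1/3)*1**2 = 3 + (1/3)*1 = 3 + 1/3 = 10/3)
1/(6517682 + ((H - 326)*2 + Z(26, -3))) = 1/(6517682 + ((179 - 326)*2 + 10/3)) = 1/(6517682 + (-147*2 + 10/3)) = 1/(6517682 + (-294 + 10/3)) = 1/(6517682 - 872/3) = 1/(19552174/3) = 3/19552174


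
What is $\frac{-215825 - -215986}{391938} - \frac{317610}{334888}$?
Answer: $- \frac{31107377803}{32813833236} \approx -0.948$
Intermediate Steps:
$\frac{-215825 - -215986}{391938} - \frac{317610}{334888} = \left(-215825 + 215986\right) \frac{1}{391938} - \frac{158805}{167444} = 161 \cdot \frac{1}{391938} - \frac{158805}{167444} = \frac{161}{391938} - \frac{158805}{167444} = - \frac{31107377803}{32813833236}$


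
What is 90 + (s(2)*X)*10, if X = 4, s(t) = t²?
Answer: 250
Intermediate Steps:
90 + (s(2)*X)*10 = 90 + (2²*4)*10 = 90 + (4*4)*10 = 90 + 16*10 = 90 + 160 = 250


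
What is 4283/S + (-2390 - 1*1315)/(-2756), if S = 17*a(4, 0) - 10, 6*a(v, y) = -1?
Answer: -5426031/16324 ≈ -332.40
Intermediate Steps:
a(v, y) = -⅙ (a(v, y) = (⅙)*(-1) = -⅙)
S = -77/6 (S = 17*(-⅙) - 10 = -17/6 - 10 = -77/6 ≈ -12.833)
4283/S + (-2390 - 1*1315)/(-2756) = 4283/(-77/6) + (-2390 - 1*1315)/(-2756) = 4283*(-6/77) + (-2390 - 1315)*(-1/2756) = -25698/77 - 3705*(-1/2756) = -25698/77 + 285/212 = -5426031/16324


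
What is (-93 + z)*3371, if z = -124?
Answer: -731507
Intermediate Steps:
(-93 + z)*3371 = (-93 - 124)*3371 = -217*3371 = -731507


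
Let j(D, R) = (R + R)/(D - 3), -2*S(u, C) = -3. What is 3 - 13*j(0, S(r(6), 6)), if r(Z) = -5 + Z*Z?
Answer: 16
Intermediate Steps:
r(Z) = -5 + Z²
S(u, C) = 3/2 (S(u, C) = -½*(-3) = 3/2)
j(D, R) = 2*R/(-3 + D) (j(D, R) = (2*R)/(-3 + D) = 2*R/(-3 + D))
3 - 13*j(0, S(r(6), 6)) = 3 - 26*3/(2*(-3 + 0)) = 3 - 26*3/(2*(-3)) = 3 - 26*3*(-1)/(2*3) = 3 - 13*(-1) = 3 + 13 = 16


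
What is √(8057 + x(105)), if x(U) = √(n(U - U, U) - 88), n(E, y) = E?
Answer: √(8057 + 2*I*√22) ≈ 89.761 + 0.0523*I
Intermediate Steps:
x(U) = 2*I*√22 (x(U) = √((U - U) - 88) = √(0 - 88) = √(-88) = 2*I*√22)
√(8057 + x(105)) = √(8057 + 2*I*√22)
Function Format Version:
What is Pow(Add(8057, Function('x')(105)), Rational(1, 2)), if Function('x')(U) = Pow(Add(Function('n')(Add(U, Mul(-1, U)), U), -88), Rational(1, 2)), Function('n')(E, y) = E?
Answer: Pow(Add(8057, Mul(2, I, Pow(22, Rational(1, 2)))), Rational(1, 2)) ≈ Add(89.761, Mul(0.0523, I))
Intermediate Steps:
Function('x')(U) = Mul(2, I, Pow(22, Rational(1, 2))) (Function('x')(U) = Pow(Add(Add(U, Mul(-1, U)), -88), Rational(1, 2)) = Pow(Add(0, -88), Rational(1, 2)) = Pow(-88, Rational(1, 2)) = Mul(2, I, Pow(22, Rational(1, 2))))
Pow(Add(8057, Function('x')(105)), Rational(1, 2)) = Pow(Add(8057, Mul(2, I, Pow(22, Rational(1, 2)))), Rational(1, 2))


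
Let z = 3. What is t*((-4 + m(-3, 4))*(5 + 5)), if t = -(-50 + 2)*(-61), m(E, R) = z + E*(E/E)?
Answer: 117120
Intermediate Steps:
m(E, R) = 3 + E (m(E, R) = 3 + E*(E/E) = 3 + E*1 = 3 + E)
t = -2928 (t = -(-48)*(-61) = -1*2928 = -2928)
t*((-4 + m(-3, 4))*(5 + 5)) = -2928*(-4 + (3 - 3))*(5 + 5) = -2928*(-4 + 0)*10 = -(-11712)*10 = -2928*(-40) = 117120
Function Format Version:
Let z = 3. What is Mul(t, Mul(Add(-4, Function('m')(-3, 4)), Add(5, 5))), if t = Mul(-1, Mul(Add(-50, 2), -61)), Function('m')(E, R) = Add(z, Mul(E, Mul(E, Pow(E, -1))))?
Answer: 117120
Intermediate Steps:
Function('m')(E, R) = Add(3, E) (Function('m')(E, R) = Add(3, Mul(E, Mul(E, Pow(E, -1)))) = Add(3, Mul(E, 1)) = Add(3, E))
t = -2928 (t = Mul(-1, Mul(-48, -61)) = Mul(-1, 2928) = -2928)
Mul(t, Mul(Add(-4, Function('m')(-3, 4)), Add(5, 5))) = Mul(-2928, Mul(Add(-4, Add(3, -3)), Add(5, 5))) = Mul(-2928, Mul(Add(-4, 0), 10)) = Mul(-2928, Mul(-4, 10)) = Mul(-2928, -40) = 117120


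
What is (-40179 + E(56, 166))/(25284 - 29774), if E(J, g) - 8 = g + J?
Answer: 39949/4490 ≈ 8.8973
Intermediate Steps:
E(J, g) = 8 + J + g (E(J, g) = 8 + (g + J) = 8 + (J + g) = 8 + J + g)
(-40179 + E(56, 166))/(25284 - 29774) = (-40179 + (8 + 56 + 166))/(25284 - 29774) = (-40179 + 230)/(-4490) = -39949*(-1/4490) = 39949/4490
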